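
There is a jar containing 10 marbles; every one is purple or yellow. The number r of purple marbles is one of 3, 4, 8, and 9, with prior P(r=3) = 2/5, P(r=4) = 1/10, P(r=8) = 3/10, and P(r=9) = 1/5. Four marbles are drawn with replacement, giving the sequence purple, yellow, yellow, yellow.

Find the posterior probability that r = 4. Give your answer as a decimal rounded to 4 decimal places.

0.1665

The likelihood of the observed sequence under each hypothesis: P(data | r = 3) = (3/10)(7/10)(7/10)(7/10) = 0.1029; P(data | r = 4) = (4/10)(6/10)(6/10)(6/10) = 0.0864; P(data | r = 8) = (8/10)(2/10)(2/10)(2/10) = 0.0064; P(data | r = 9) = (9/10)(1/10)(1/10)(1/10) = 0.0009.
Weighting by the prior gives 2/5 · 0.1029 = 0.04116, 1/10 · 0.0864 = 0.00864, 3/10 · 0.0064 = 0.00192, 1/5 · 0.0009 = 0.00018; summing to 0.0519.
Hence P(r = 4 | data) = (0.00864) / (0.0519) = 0.16647.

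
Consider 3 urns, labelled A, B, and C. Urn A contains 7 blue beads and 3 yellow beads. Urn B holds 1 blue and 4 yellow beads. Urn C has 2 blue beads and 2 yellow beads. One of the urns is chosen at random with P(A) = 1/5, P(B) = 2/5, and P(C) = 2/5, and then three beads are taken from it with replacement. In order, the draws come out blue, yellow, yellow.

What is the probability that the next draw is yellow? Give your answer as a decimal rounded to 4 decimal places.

0.6128

Under each hypothesis, the probability of the observed sequence is: P(data | urn A) = (7/10)(3/10)(3/10) = 0.063; P(data | urn B) = (1/5)(4/5)(4/5) = 0.128; P(data | urn C) = (2/4)(2/4)(2/4) = 0.125.
The prior-weighted likelihoods are 1/5 · 0.063 = 0.0126, 2/5 · 0.128 = 0.0512, 2/5 · 0.125 = 0.05; with total 0.1138.
Normalising, the posterior is P(urn A | data) = 0.11072, P(urn B | data) = 0.44991, P(urn C | data) = 0.43937.
Averaging over the posterior, P(yellow next | data) = (3/10)(0.11072) + (4/5)(0.44991) + (1/2)(0.43937) = 0.61283.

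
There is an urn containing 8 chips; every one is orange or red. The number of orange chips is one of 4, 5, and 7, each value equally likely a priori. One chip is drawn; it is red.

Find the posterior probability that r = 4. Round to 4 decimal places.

Compute the likelihood of this draw for each case: P(data | r = 4) = (4/8) = 1/2; P(data | r = 5) = (3/8) = 3/8; P(data | r = 7) = (1/8) = 1/8.
Weighting by the prior gives 1/3 · 1/2 = 1/6, 1/3 · 3/8 = 1/8, 1/3 · 1/8 = 1/24; these sum to 1/3.
So P(r = 4 | data) = (1/6) / (1/3) = 1/2.

0.5000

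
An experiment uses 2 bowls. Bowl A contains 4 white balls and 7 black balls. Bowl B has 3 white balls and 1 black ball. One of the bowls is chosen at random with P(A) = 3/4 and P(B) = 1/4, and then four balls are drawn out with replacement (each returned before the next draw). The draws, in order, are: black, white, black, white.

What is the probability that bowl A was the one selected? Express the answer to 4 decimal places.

Compute the likelihood of the observed sequence for each case: P(data | bowl A) = (7/11)(4/11)(7/11)(4/11) = 0.053548; P(data | bowl B) = (1/4)(3/4)(1/4)(3/4) = 0.035156.
Multiplying each by its prior: 3/4 · 0.053548 = 0.040161, 1/4 · 0.035156 = 0.0087891; with total 0.04895.
Therefore the posterior P(bowl A | data) = (0.040161) / (0.04895) = 0.82045.

0.8204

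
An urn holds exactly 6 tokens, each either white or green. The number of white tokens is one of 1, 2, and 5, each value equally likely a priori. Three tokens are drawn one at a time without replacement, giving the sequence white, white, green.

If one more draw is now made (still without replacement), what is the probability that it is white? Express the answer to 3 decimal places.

0.714

The likelihood of the observed sequence under each hypothesis: P(data | r = 1) = (1/6)(0/5) = 0; P(data | r = 2) = (2/6)(1/5)(4/4) = 1/15; P(data | r = 5) = (5/6)(4/5)(1/4) = 1/6.
Multiplying each by its prior: 1/3 · 0 = 0, 1/3 · 1/15 = 1/45, 1/3 · 1/6 = 1/18; summing to 7/90.
Dividing through by the total gives posterior P(r = 1 | data) = 0, P(r = 2 | data) = 2/7, P(r = 5 | data) = 5/7.
So P(white next | data) = Σ P(white next | H) P(H | data) = (0)(2/7) + (1)(5/7) = 5/7.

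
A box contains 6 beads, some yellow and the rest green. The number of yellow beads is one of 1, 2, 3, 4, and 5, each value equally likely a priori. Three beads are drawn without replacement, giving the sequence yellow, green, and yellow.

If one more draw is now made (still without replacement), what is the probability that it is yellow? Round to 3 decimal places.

0.600

Compute the likelihood of the observed sequence for each case: P(data | r = 1) = (1/6)(5/5)(0/4) = 0; P(data | r = 2) = (2/6)(4/5)(1/4) = 1/15; P(data | r = 3) = (3/6)(3/5)(2/4) = 3/20; P(data | r = 4) = (4/6)(2/5)(3/4) = 1/5; P(data | r = 5) = (5/6)(1/5)(4/4) = 1/6.
The prior-weighted likelihoods are 1/5 · 0 = 0, 1/5 · 1/15 = 1/75, 1/5 · 3/20 = 3/100, 1/5 · 1/5 = 1/25, 1/5 · 1/6 = 1/30; summing to 7/60.
Dividing through by the total gives posterior P(r = 1 | data) = 0, P(r = 2 | data) = 4/35, P(r = 3 | data) = 9/35, P(r = 4 | data) = 12/35, P(r = 5 | data) = 2/7.
So P(yellow next | data) = Σ P(yellow next | H) P(H | data) = (0)(4/35) + (1/3)(9/35) + (2/3)(12/35) + (1)(2/7) = 3/5.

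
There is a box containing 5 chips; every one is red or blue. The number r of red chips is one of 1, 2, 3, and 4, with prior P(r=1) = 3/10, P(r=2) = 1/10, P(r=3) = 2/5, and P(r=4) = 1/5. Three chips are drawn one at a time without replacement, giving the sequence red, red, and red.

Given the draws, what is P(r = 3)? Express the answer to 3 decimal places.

Compute the likelihood of the observed sequence for each case: P(data | r = 1) = (1/5)(0/4) = 0; P(data | r = 2) = (2/5)(1/4)(0/3) = 0; P(data | r = 3) = (3/5)(2/4)(1/3) = 1/10; P(data | r = 4) = (4/5)(3/4)(2/3) = 2/5.
Weighting by the prior gives 3/10 · 0 = 0, 1/10 · 0 = 0, 2/5 · 1/10 = 1/25, 1/5 · 2/5 = 2/25; with total 3/25.
Therefore the posterior P(r = 3 | data) = (1/25) / (3/25) = 1/3.

0.333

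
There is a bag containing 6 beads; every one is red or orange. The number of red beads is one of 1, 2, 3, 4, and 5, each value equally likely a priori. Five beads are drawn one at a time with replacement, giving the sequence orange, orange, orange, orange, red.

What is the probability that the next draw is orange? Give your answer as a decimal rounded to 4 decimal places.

The likelihood of the observed sequence under each hypothesis: P(data | r = 1) = (5/6)(5/6)(5/6)(5/6)(1/6) = 0.080376; P(data | r = 2) = (4/6)(4/6)(4/6)(4/6)(2/6) = 0.065844; P(data | r = 3) = (3/6)(3/6)(3/6)(3/6)(3/6) = 0.03125; P(data | r = 4) = (2/6)(2/6)(2/6)(2/6)(4/6) = 0.0082305; P(data | r = 5) = (1/6)(1/6)(1/6)(1/6)(5/6) = 0.000643.
Multiplying each by its prior: 1/5 · 0.080376 = 0.016075, 1/5 · 0.065844 = 0.013169, 1/5 · 0.03125 = 0.00625, 1/5 · 0.0082305 = 0.0016461, 1/5 · 0.000643 = 0.0001286; these sum to 0.037269.
Dividing through by the total gives posterior P(r = 1 | data) = 0.43133, P(r = 2 | data) = 0.35335, P(r = 3 | data) = 0.1677, P(r = 4 | data) = 0.044168, P(r = 5 | data) = 0.0034507.
The predictive probability is P(orange next | data) = (5/6)(0.43133) + (2/3)(0.35335) + (1/2)(0.1677) + (1/3)(0.044168) + (1/6)(0.0034507) = 0.69416.

0.6942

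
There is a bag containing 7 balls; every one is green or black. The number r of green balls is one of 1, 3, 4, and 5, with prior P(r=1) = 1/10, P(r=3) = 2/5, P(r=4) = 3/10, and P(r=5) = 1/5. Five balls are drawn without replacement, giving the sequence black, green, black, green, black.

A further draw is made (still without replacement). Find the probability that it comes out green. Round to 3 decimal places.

For each hypothesis, P(data | H) works out to: P(data | r = 1) = (6/7)(1/6)(5/5)(0/4) = 0; P(data | r = 3) = (4/7)(3/6)(3/5)(2/4)(2/3) = 2/35; P(data | r = 4) = (3/7)(4/6)(2/5)(3/4)(1/3) = 1/35; P(data | r = 5) = (2/7)(5/6)(1/5)(4/4)(0/3) = 0.
Weighting by the prior gives 1/10 · 0 = 0, 2/5 · 2/35 = 4/175, 3/10 · 1/35 = 3/350, 1/5 · 0 = 0; these sum to 11/350.
Dividing through by the total gives posterior P(r = 1 | data) = 0, P(r = 3 | data) = 8/11, P(r = 4 | data) = 3/11, P(r = 5 | data) = 0.
So P(green next | data) = Σ P(green next | H) P(H | data) = (1/2)(8/11) + (1)(3/11) = 7/11.

0.636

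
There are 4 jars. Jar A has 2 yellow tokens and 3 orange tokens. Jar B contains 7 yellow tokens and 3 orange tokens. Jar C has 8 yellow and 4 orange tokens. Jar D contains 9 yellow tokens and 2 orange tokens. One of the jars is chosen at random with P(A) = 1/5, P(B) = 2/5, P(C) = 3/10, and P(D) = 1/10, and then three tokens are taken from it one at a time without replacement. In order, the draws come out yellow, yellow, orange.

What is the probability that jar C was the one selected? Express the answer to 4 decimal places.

0.3275

Under each hypothesis, the probability of the observed sequence is: P(data | jar A) = (2/5)(1/4)(3/3) = 0.1; P(data | jar B) = (7/10)(6/9)(3/8) = 0.175; P(data | jar C) = (8/12)(7/11)(4/10) = 0.1697; P(data | jar D) = (9/11)(8/10)(2/9) = 0.14545.
Weighting by the prior gives 1/5 · 0.1 = 0.02, 2/5 · 0.175 = 0.07, 3/10 · 0.1697 = 0.050909, 1/10 · 0.14545 = 0.014545; with total 0.15545.
Hence P(jar C | data) = (0.050909) / (0.15545) = 0.32749.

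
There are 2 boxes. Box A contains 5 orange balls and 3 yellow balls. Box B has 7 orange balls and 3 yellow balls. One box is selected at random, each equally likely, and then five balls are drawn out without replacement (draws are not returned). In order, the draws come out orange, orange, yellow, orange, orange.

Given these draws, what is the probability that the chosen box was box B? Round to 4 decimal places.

0.6087

The likelihood of the observed sequence under each hypothesis: P(data | box A) = (5/8)(4/7)(3/6)(3/5)(2/4) = 3/56; P(data | box B) = (7/10)(6/9)(3/8)(5/7)(4/6) = 1/12.
Weighting by the prior gives 1/2 · 3/56 = 3/112, 1/2 · 1/12 = 1/24; these sum to 23/336.
Hence P(box B | data) = (1/24) / (23/336) = 14/23.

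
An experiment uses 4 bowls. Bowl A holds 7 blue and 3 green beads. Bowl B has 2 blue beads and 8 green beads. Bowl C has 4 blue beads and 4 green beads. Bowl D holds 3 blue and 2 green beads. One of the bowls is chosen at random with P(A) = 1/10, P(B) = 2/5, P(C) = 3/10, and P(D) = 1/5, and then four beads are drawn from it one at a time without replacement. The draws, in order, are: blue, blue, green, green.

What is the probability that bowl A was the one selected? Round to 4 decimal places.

0.0839

For each hypothesis, P(data | H) works out to: P(data | bowl A) = (7/10)(6/9)(3/8)(2/7) = 0.05; P(data | bowl B) = (2/10)(1/9)(8/8)(7/7) = 0.022222; P(data | bowl C) = (4/8)(3/7)(4/6)(3/5) = 0.085714; P(data | bowl D) = (3/5)(2/4)(2/3)(1/2) = 0.1.
The prior-weighted likelihoods are 1/10 · 0.05 = 0.005, 2/5 · 0.022222 = 0.0088889, 3/10 · 0.085714 = 0.025714, 1/5 · 0.1 = 0.02; with total 0.059603.
By Bayes' rule, P(bowl A | data) = (0.005) / (0.059603) = 0.083888.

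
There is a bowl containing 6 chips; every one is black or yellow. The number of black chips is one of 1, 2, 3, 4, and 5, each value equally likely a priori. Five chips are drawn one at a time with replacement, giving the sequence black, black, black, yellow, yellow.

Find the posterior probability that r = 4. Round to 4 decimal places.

Under each hypothesis, the probability of the observed sequence is: P(data | r = 1) = (1/6)(1/6)(1/6)(5/6)(5/6) = 0.003215; P(data | r = 2) = (2/6)(2/6)(2/6)(4/6)(4/6) = 0.016461; P(data | r = 3) = (3/6)(3/6)(3/6)(3/6)(3/6) = 0.03125; P(data | r = 4) = (4/6)(4/6)(4/6)(2/6)(2/6) = 0.032922; P(data | r = 5) = (5/6)(5/6)(5/6)(1/6)(1/6) = 0.016075.
Multiplying each by its prior: 1/5 · 0.003215 = 0.000643, 1/5 · 0.016461 = 0.0032922, 1/5 · 0.03125 = 0.00625, 1/5 · 0.032922 = 0.0065844, 1/5 · 0.016075 = 0.003215; with total 0.019985.
So P(r = 4 | data) = (0.0065844) / (0.019985) = 0.32947.

0.3295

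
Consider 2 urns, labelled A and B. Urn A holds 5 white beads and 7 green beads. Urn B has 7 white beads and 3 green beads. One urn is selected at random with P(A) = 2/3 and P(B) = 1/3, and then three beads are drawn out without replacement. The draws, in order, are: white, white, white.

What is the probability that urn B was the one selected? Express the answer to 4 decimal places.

The likelihood of the observed sequence under each hypothesis: P(data | urn A) = (5/12)(4/11)(3/10) = 1/22; P(data | urn B) = (7/10)(6/9)(5/8) = 7/24.
Weighting by the prior gives 2/3 · 1/22 = 1/33, 1/3 · 7/24 = 7/72; summing to 101/792.
Hence P(urn B | data) = (7/72) / (101/792) = 77/101.

0.7624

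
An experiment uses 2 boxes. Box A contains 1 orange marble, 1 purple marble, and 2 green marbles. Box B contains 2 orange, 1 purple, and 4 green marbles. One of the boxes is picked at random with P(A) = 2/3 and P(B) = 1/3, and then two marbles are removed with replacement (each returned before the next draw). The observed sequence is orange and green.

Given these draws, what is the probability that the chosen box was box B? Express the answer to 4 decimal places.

0.3951

For each hypothesis, P(data | H) works out to: P(data | box A) = (1/4)(2/4) = 1/8; P(data | box B) = (2/7)(4/7) = 8/49.
Weighting by the prior gives 2/3 · 1/8 = 1/12, 1/3 · 8/49 = 8/147; with total 27/196.
By Bayes' rule, P(box B | data) = (8/147) / (27/196) = 32/81.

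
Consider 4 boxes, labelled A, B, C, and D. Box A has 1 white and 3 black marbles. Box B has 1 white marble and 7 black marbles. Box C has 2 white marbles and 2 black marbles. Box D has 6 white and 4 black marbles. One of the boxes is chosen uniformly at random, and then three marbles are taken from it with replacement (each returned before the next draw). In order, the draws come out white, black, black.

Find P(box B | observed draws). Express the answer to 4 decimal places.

Compute the likelihood of the observed sequence for each case: P(data | box A) = (1/4)(3/4)(3/4) = 0.14062; P(data | box B) = (1/8)(7/8)(7/8) = 0.095703; P(data | box C) = (2/4)(2/4)(2/4) = 0.125; P(data | box D) = (6/10)(4/10)(4/10) = 0.096.
The prior-weighted likelihoods are 1/4 · 0.14062 = 0.035156, 1/4 · 0.095703 = 0.023926, 1/4 · 0.125 = 0.03125, 1/4 · 0.096 = 0.024; with total 0.11433.
Therefore the posterior P(box B | data) = (0.023926) / (0.11433) = 0.20927.

0.2093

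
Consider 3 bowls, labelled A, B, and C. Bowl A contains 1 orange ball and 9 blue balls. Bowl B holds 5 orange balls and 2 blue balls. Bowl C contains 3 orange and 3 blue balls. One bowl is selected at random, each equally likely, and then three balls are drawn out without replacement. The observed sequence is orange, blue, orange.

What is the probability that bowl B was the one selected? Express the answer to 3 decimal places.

For each hypothesis, P(data | H) works out to: P(data | bowl A) = (1/10)(9/9)(0/8) = 0; P(data | bowl B) = (5/7)(2/6)(4/5) = 0.19048; P(data | bowl C) = (3/6)(3/5)(2/4) = 0.15.
Weighting by the prior gives 1/3 · 0 = 0, 1/3 · 0.19048 = 0.063492, 1/3 · 0.15 = 0.05; these sum to 0.11349.
So P(bowl B | data) = (0.063492) / (0.11349) = 0.55944.

0.559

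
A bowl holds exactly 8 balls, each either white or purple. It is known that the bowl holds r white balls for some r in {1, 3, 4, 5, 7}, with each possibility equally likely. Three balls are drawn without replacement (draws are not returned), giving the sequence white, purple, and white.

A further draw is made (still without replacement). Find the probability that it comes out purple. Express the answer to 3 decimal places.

The likelihood of the observed sequence under each hypothesis: P(data | r = 1) = (1/8)(7/7)(0/6) = 0; P(data | r = 3) = (3/8)(5/7)(2/6) = 5/56; P(data | r = 4) = (4/8)(4/7)(3/6) = 1/7; P(data | r = 5) = (5/8)(3/7)(4/6) = 5/28; P(data | r = 7) = (7/8)(1/7)(6/6) = 1/8.
The prior-weighted likelihoods are 1/5 · 0 = 0, 1/5 · 5/56 = 1/56, 1/5 · 1/7 = 1/35, 1/5 · 5/28 = 1/28, 1/5 · 1/8 = 1/40; these sum to 3/28.
Dividing through by the total gives posterior P(r = 1 | data) = 0, P(r = 3 | data) = 1/6, P(r = 4 | data) = 4/15, P(r = 5 | data) = 1/3, P(r = 7 | data) = 7/30.
Averaging over the posterior, P(purple next | data) = (4/5)(1/6) + (3/5)(4/15) + (2/5)(1/3) + (0)(7/30) = 32/75.

0.427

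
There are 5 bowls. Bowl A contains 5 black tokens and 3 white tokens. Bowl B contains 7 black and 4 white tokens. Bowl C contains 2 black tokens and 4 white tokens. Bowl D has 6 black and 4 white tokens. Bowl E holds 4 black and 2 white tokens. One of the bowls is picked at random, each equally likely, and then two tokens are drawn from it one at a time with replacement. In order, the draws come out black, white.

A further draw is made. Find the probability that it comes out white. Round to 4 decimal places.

Compute the likelihood of the observed sequence for each case: P(data | bowl A) = (5/8)(3/8) = 0.23438; P(data | bowl B) = (7/11)(4/11) = 0.2314; P(data | bowl C) = (2/6)(4/6) = 0.22222; P(data | bowl D) = (6/10)(4/10) = 0.24; P(data | bowl E) = (4/6)(2/6) = 0.22222.
Weighting by the prior gives 1/5 · 0.23438 = 0.046875, 1/5 · 0.2314 = 0.046281, 1/5 · 0.22222 = 0.044444, 1/5 · 0.24 = 0.048, 1/5 · 0.22222 = 0.044444; summing to 0.23004.
Normalising, the posterior is P(bowl A | data) = 0.20376, P(bowl B | data) = 0.20118, P(bowl C | data) = 0.1932, P(bowl D | data) = 0.20865, P(bowl E | data) = 0.1932.
So P(white next | data) = Σ P(white next | H) P(H | data) = (3/8)(0.20376) + (4/11)(0.20118) + (2/3)(0.1932) + (2/5)(0.20865) + (1/3)(0.1932) = 0.42623.

0.4262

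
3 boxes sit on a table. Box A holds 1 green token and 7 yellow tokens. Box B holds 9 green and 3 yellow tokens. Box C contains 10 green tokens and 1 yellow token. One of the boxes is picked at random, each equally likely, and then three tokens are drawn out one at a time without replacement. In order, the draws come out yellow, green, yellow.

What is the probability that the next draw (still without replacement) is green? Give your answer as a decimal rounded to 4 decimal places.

0.2192

The likelihood of the observed sequence under each hypothesis: P(data | box A) = (7/8)(1/7)(6/6) = 0.125; P(data | box B) = (3/12)(9/11)(2/10) = 0.040909; P(data | box C) = (1/11)(10/10)(0/9) = 0.
The prior-weighted likelihoods are 1/3 · 0.125 = 0.041667, 1/3 · 0.040909 = 0.013636, 1/3 · 0 = 0; these sum to 0.055303.
Normalising, the posterior is P(box A | data) = 0.75342, P(box B | data) = 0.24658, P(box C | data) = 0.
So P(green next | data) = Σ P(green next | H) P(H | data) = (0)(0.75342) + (8/9)(0.24658) = 0.21918.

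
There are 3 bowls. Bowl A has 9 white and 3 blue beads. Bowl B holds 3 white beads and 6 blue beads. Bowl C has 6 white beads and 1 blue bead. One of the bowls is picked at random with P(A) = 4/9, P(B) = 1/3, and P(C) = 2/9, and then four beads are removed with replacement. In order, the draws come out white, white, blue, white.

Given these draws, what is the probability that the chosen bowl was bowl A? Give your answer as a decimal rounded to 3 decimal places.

Under each hypothesis, the probability of the observed sequence is: P(data | bowl A) = (9/12)(9/12)(3/12)(9/12) = 0.10547; P(data | bowl B) = (3/9)(3/9)(6/9)(3/9) = 0.024691; P(data | bowl C) = (6/7)(6/7)(1/7)(6/7) = 0.089963.
Multiplying each by its prior: 4/9 · 0.10547 = 0.046875, 1/3 · 0.024691 = 0.0082305, 2/9 · 0.089963 = 0.019992; these sum to 0.075097.
Therefore the posterior P(bowl A | data) = (0.046875) / (0.075097) = 0.62419.

0.624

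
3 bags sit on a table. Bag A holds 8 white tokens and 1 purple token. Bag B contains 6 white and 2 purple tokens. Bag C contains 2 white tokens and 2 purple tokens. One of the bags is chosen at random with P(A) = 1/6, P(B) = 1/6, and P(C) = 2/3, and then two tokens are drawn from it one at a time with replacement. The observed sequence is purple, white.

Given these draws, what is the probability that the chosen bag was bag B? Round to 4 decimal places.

The likelihood of the observed sequence under each hypothesis: P(data | bag A) = (1/9)(8/9) = 0.098765; P(data | bag B) = (2/8)(6/8) = 0.1875; P(data | bag C) = (2/4)(2/4) = 0.25.
Multiplying each by its prior: 1/6 · 0.098765 = 0.016461, 1/6 · 0.1875 = 0.03125, 2/3 · 0.25 = 0.16667; summing to 0.21438.
By Bayes' rule, P(bag B | data) = (0.03125) / (0.21438) = 0.14577.

0.1458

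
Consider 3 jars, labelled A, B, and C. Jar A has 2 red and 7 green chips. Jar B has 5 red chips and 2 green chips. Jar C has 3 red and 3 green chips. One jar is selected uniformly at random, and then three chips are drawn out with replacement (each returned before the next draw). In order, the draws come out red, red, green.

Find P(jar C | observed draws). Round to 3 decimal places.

0.404

For each hypothesis, P(data | H) works out to: P(data | jar A) = (2/9)(2/9)(7/9) = 0.038409; P(data | jar B) = (5/7)(5/7)(2/7) = 0.14577; P(data | jar C) = (3/6)(3/6)(3/6) = 0.125.
Multiplying each by its prior: 1/3 · 0.038409 = 0.012803, 1/3 · 0.14577 = 0.048591, 1/3 · 0.125 = 0.041667; with total 0.10306.
Hence P(jar C | data) = (0.041667) / (0.10306) = 0.40429.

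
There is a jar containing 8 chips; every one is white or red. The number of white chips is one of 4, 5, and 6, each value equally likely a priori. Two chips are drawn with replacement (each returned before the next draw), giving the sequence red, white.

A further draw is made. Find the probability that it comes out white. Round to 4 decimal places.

0.6134

For each hypothesis, P(data | H) works out to: P(data | r = 4) = (4/8)(4/8) = 1/4; P(data | r = 5) = (3/8)(5/8) = 15/64; P(data | r = 6) = (2/8)(6/8) = 3/16.
Multiplying each by its prior: 1/3 · 1/4 = 1/12, 1/3 · 15/64 = 5/64, 1/3 · 3/16 = 1/16; these sum to 43/192.
Normalising, the posterior is P(r = 4 | data) = 16/43, P(r = 5 | data) = 15/43, P(r = 6 | data) = 12/43.
So P(white next | data) = Σ P(white next | H) P(H | data) = (1/2)(16/43) + (5/8)(15/43) + (3/4)(12/43) = 211/344.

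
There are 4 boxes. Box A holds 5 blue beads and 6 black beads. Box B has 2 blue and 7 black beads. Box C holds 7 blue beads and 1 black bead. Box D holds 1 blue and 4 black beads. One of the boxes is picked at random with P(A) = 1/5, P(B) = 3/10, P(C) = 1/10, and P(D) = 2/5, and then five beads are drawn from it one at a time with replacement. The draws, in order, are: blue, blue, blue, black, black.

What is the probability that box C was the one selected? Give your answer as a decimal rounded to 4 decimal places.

0.0981

For each hypothesis, P(data | H) works out to: P(data | box A) = (5/11)(5/11)(5/11)(6/11)(6/11) = 0.027941; P(data | box B) = (2/9)(2/9)(2/9)(7/9)(7/9) = 0.0066386; P(data | box C) = (7/8)(7/8)(7/8)(1/8)(1/8) = 0.010468; P(data | box D) = (1/5)(1/5)(1/5)(4/5)(4/5) = 0.00512.
The prior-weighted likelihoods are 1/5 · 0.027941 = 0.0055883, 3/10 · 0.0066386 = 0.0019916, 1/10 · 0.010468 = 0.0010468, 2/5 · 0.00512 = 0.002048; these sum to 0.010675.
By Bayes' rule, P(box C | data) = (0.0010468) / (0.010675) = 0.09806.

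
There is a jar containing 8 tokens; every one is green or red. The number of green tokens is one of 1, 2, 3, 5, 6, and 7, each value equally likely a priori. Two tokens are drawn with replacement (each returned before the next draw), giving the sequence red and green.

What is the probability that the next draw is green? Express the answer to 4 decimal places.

Under each hypothesis, the probability of the observed sequence is: P(data | r = 1) = (7/8)(1/8) = 7/64; P(data | r = 2) = (6/8)(2/8) = 3/16; P(data | r = 3) = (5/8)(3/8) = 15/64; P(data | r = 5) = (3/8)(5/8) = 15/64; P(data | r = 6) = (2/8)(6/8) = 3/16; P(data | r = 7) = (1/8)(7/8) = 7/64.
The prior-weighted likelihoods are 1/6 · 7/64 = 7/384, 1/6 · 3/16 = 1/32, 1/6 · 15/64 = 5/128, 1/6 · 15/64 = 5/128, 1/6 · 3/16 = 1/32, 1/6 · 7/64 = 7/384; these sum to 17/96.
Dividing through by the total gives posterior P(r = 1 | data) = 7/68, P(r = 2 | data) = 3/17, P(r = 3 | data) = 15/68, P(r = 5 | data) = 15/68, P(r = 6 | data) = 3/17, P(r = 7 | data) = 7/68.
So P(green next | data) = Σ P(green next | H) P(H | data) = (1/8)(7/68) + (1/4)(3/17) + (3/8)(15/68) + (5/8)(15/68) + (3/4)(3/17) + (7/8)(7/68) = 1/2.

0.5000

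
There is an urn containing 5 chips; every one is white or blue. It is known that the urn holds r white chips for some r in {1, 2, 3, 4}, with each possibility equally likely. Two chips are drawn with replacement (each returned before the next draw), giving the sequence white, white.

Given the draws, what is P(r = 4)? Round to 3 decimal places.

0.533

For each hypothesis, P(data | H) works out to: P(data | r = 1) = (1/5)(1/5) = 1/25; P(data | r = 2) = (2/5)(2/5) = 4/25; P(data | r = 3) = (3/5)(3/5) = 9/25; P(data | r = 4) = (4/5)(4/5) = 16/25.
The prior-weighted likelihoods are 1/4 · 1/25 = 1/100, 1/4 · 4/25 = 1/25, 1/4 · 9/25 = 9/100, 1/4 · 16/25 = 4/25; these sum to 3/10.
By Bayes' rule, P(r = 4 | data) = (4/25) / (3/10) = 8/15.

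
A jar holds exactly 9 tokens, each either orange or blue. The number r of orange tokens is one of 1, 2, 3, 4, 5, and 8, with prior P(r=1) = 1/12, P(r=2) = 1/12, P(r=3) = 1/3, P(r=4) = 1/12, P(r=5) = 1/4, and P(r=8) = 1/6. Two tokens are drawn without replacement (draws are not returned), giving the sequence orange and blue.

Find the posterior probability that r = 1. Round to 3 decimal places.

0.042

Compute the likelihood of the observed sequence for each case: P(data | r = 1) = (1/9)(8/8) = 1/9; P(data | r = 2) = (2/9)(7/8) = 7/36; P(data | r = 3) = (3/9)(6/8) = 1/4; P(data | r = 4) = (4/9)(5/8) = 5/18; P(data | r = 5) = (5/9)(4/8) = 5/18; P(data | r = 8) = (8/9)(1/8) = 1/9.
The prior-weighted likelihoods are 1/12 · 1/9 = 1/108, 1/12 · 7/36 = 7/432, 1/3 · 1/4 = 1/12, 1/12 · 5/18 = 5/216, 1/4 · 5/18 = 5/72, 1/6 · 1/9 = 1/54; these sum to 95/432.
Therefore the posterior P(r = 1 | data) = (1/108) / (95/432) = 4/95.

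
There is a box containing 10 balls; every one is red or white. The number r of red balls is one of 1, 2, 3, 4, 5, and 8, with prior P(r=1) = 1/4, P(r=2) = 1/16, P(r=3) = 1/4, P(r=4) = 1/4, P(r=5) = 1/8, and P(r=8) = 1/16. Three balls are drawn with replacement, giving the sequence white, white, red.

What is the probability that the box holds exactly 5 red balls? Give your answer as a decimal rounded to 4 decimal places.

0.1317

Under each hypothesis, the probability of the observed sequence is: P(data | r = 1) = (9/10)(9/10)(1/10) = 0.081; P(data | r = 2) = (8/10)(8/10)(2/10) = 0.128; P(data | r = 3) = (7/10)(7/10)(3/10) = 0.147; P(data | r = 4) = (6/10)(6/10)(4/10) = 0.144; P(data | r = 5) = (5/10)(5/10)(5/10) = 0.125; P(data | r = 8) = (2/10)(2/10)(8/10) = 0.032.
Weighting by the prior gives 1/4 · 0.081 = 0.02025, 1/16 · 0.128 = 0.008, 1/4 · 0.147 = 0.03675, 1/4 · 0.144 = 0.036, 1/8 · 0.125 = 0.015625, 1/16 · 0.032 = 0.002; with total 0.11862.
Therefore the posterior P(r = 5 | data) = (0.015625) / (0.11862) = 0.13172.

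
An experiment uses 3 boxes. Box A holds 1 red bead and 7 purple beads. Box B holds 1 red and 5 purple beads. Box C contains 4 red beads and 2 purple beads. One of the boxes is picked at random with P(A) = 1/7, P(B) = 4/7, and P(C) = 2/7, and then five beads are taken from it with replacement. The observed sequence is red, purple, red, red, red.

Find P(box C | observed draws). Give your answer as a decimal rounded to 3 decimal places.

0.979

Under each hypothesis, the probability of the observed sequence is: P(data | box A) = (1/8)(7/8)(1/8)(1/8)(1/8) = 0.00021362; P(data | box B) = (1/6)(5/6)(1/6)(1/6)(1/6) = 0.000643; P(data | box C) = (4/6)(2/6)(4/6)(4/6)(4/6) = 0.065844.
The prior-weighted likelihoods are 1/7 · 0.00021362 = 3.0518e-05, 4/7 · 0.000643 = 0.00036743, 2/7 · 0.065844 = 0.018812; with total 0.01921.
By Bayes' rule, P(box C | data) = (0.018812) / (0.01921) = 0.97928.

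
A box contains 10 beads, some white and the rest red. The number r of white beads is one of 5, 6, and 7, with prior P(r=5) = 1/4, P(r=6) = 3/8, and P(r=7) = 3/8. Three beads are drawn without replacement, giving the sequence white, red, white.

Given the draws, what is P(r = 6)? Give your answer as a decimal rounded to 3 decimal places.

0.384

Under each hypothesis, the probability of the observed sequence is: P(data | r = 5) = (5/10)(5/9)(4/8) = 0.13889; P(data | r = 6) = (6/10)(4/9)(5/8) = 0.16667; P(data | r = 7) = (7/10)(3/9)(6/8) = 0.175.
Weighting by the prior gives 1/4 · 0.13889 = 0.034722, 3/8 · 0.16667 = 0.0625, 3/8 · 0.175 = 0.065625; with total 0.16285.
Therefore the posterior P(r = 6 | data) = (0.0625) / (0.16285) = 0.3838.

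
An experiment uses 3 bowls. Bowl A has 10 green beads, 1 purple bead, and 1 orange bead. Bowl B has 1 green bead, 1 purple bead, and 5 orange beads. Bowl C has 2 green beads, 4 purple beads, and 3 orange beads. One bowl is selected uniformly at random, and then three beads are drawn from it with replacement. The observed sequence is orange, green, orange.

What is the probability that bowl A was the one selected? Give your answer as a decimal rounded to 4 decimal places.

0.0560

For each hypothesis, P(data | H) works out to: P(data | bowl A) = (1/12)(10/12)(1/12) = 0.005787; P(data | bowl B) = (5/7)(1/7)(5/7) = 0.072886; P(data | bowl C) = (3/9)(2/9)(3/9) = 0.024691.
Multiplying each by its prior: 1/3 · 0.005787 = 0.001929, 1/3 · 0.072886 = 0.024295, 1/3 · 0.024691 = 0.0082305; summing to 0.034455.
So P(bowl A | data) = (0.001929) / (0.034455) = 0.055987.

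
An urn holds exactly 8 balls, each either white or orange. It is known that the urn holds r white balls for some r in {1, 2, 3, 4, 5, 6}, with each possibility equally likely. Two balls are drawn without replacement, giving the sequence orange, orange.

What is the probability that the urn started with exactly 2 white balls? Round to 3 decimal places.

For each hypothesis, P(data | H) works out to: P(data | r = 1) = (7/8)(6/7) = 3/4; P(data | r = 2) = (6/8)(5/7) = 15/28; P(data | r = 3) = (5/8)(4/7) = 5/14; P(data | r = 4) = (4/8)(3/7) = 3/14; P(data | r = 5) = (3/8)(2/7) = 3/28; P(data | r = 6) = (2/8)(1/7) = 1/28.
Multiplying each by its prior: 1/6 · 3/4 = 1/8, 1/6 · 15/28 = 5/56, 1/6 · 5/14 = 5/84, 1/6 · 3/14 = 1/28, 1/6 · 3/28 = 1/56, 1/6 · 1/28 = 1/168; these sum to 1/3.
By Bayes' rule, P(r = 2 | data) = (5/56) / (1/3) = 15/56.

0.268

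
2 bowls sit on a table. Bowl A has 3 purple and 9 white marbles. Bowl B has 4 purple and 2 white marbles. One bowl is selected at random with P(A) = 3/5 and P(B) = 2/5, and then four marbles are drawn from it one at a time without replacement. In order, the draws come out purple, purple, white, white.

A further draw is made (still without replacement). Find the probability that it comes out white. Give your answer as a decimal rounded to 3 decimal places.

0.394

The likelihood of the observed sequence under each hypothesis: P(data | bowl A) = (3/12)(2/11)(9/10)(8/9) = 2/55; P(data | bowl B) = (4/6)(3/5)(2/4)(1/3) = 1/15.
Multiplying each by its prior: 3/5 · 2/55 = 6/275, 2/5 · 1/15 = 2/75; summing to 8/165.
The posterior is then P(bowl A | data) = 9/20, P(bowl B | data) = 11/20.
The predictive probability is P(white next | data) = (7/8)(9/20) + (0)(11/20) = 63/160.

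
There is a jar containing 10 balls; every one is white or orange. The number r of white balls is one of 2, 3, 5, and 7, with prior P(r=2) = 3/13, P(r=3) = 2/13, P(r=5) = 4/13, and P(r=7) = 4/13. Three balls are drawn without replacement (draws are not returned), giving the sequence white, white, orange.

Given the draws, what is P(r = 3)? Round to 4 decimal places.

For each hypothesis, P(data | H) works out to: P(data | r = 2) = (2/10)(1/9)(8/8) = 0.022222; P(data | r = 3) = (3/10)(2/9)(7/8) = 0.058333; P(data | r = 5) = (5/10)(4/9)(5/8) = 0.13889; P(data | r = 7) = (7/10)(6/9)(3/8) = 0.175.
Multiplying each by its prior: 3/13 · 0.022222 = 0.0051282, 2/13 · 0.058333 = 0.0089744, 4/13 · 0.13889 = 0.042735, 4/13 · 0.175 = 0.053846; these sum to 0.11068.
So P(r = 3 | data) = (0.0089744) / (0.11068) = 0.081081.

0.0811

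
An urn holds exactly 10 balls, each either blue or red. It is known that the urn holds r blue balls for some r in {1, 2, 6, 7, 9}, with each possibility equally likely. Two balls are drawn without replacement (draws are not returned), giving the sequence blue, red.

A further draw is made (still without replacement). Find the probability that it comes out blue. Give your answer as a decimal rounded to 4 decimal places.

0.5285

Compute the likelihood of the observed sequence for each case: P(data | r = 1) = (1/10)(9/9) = 1/10; P(data | r = 2) = (2/10)(8/9) = 8/45; P(data | r = 6) = (6/10)(4/9) = 4/15; P(data | r = 7) = (7/10)(3/9) = 7/30; P(data | r = 9) = (9/10)(1/9) = 1/10.
The prior-weighted likelihoods are 1/5 · 1/10 = 1/50, 1/5 · 8/45 = 8/225, 1/5 · 4/15 = 4/75, 1/5 · 7/30 = 7/150, 1/5 · 1/10 = 1/50; summing to 79/450.
Dividing through by the total gives posterior P(r = 1 | data) = 9/79, P(r = 2 | data) = 16/79, P(r = 6 | data) = 24/79, P(r = 7 | data) = 21/79, P(r = 9 | data) = 9/79.
The predictive probability is P(blue next | data) = (0)(9/79) + (1/8)(16/79) + (5/8)(24/79) + (3/4)(21/79) + (1)(9/79) = 167/316.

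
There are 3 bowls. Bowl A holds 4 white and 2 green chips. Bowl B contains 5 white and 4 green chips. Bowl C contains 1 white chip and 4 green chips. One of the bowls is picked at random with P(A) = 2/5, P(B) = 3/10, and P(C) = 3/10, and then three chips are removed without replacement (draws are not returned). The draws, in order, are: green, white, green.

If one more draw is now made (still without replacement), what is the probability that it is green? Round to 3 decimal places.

Compute the likelihood of the observed sequence for each case: P(data | bowl A) = (2/6)(4/5)(1/4) = 0.066667; P(data | bowl B) = (4/9)(5/8)(3/7) = 0.11905; P(data | bowl C) = (4/5)(1/4)(3/3) = 0.2.
Multiplying each by its prior: 2/5 · 0.066667 = 0.026667, 3/10 · 0.11905 = 0.035714, 3/10 · 0.2 = 0.06; with total 0.12238.
The posterior is then P(bowl A | data) = 0.2179, P(bowl B | data) = 0.29183, P(bowl C | data) = 0.49027.
So P(green next | data) = Σ P(green next | H) P(H | data) = (0)(0.2179) + (1/3)(0.29183) + (1)(0.49027) = 0.58755.

0.588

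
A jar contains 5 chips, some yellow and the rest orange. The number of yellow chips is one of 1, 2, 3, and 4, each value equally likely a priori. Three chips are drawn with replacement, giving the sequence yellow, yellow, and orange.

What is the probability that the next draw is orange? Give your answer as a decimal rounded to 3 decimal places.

Under each hypothesis, the probability of the observed sequence is: P(data | r = 1) = (1/5)(1/5)(4/5) = 4/125; P(data | r = 2) = (2/5)(2/5)(3/5) = 12/125; P(data | r = 3) = (3/5)(3/5)(2/5) = 18/125; P(data | r = 4) = (4/5)(4/5)(1/5) = 16/125.
Multiplying each by its prior: 1/4 · 4/125 = 1/125, 1/4 · 12/125 = 3/125, 1/4 · 18/125 = 9/250, 1/4 · 16/125 = 4/125; these sum to 1/10.
Normalising, the posterior is P(r = 1 | data) = 2/25, P(r = 2 | data) = 6/25, P(r = 3 | data) = 9/25, P(r = 4 | data) = 8/25.
Averaging over the posterior, P(orange next | data) = (4/5)(2/25) + (3/5)(6/25) + (2/5)(9/25) + (1/5)(8/25) = 52/125.

0.416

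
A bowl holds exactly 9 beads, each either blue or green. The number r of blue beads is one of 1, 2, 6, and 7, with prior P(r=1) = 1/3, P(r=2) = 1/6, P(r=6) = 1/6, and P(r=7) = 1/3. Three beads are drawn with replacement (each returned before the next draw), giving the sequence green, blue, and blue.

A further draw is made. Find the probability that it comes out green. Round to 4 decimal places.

Compute the likelihood of the observed sequence for each case: P(data | r = 1) = (8/9)(1/9)(1/9) = 0.010974; P(data | r = 2) = (7/9)(2/9)(2/9) = 0.038409; P(data | r = 6) = (3/9)(6/9)(6/9) = 0.14815; P(data | r = 7) = (2/9)(7/9)(7/9) = 0.13443.
Weighting by the prior gives 1/3 · 0.010974 = 0.003658, 1/6 · 0.038409 = 0.0064015, 1/6 · 0.14815 = 0.024691, 1/3 · 0.13443 = 0.04481; summing to 0.079561.
Dividing through by the total gives posterior P(r = 1 | data) = 0.045977, P(r = 2 | data) = 0.08046, P(r = 6 | data) = 0.31034, P(r = 7 | data) = 0.56322.
Averaging over the posterior, P(green next | data) = (8/9)(0.045977) + (7/9)(0.08046) + (1/3)(0.31034) + (2/9)(0.56322) = 0.33206.

0.3321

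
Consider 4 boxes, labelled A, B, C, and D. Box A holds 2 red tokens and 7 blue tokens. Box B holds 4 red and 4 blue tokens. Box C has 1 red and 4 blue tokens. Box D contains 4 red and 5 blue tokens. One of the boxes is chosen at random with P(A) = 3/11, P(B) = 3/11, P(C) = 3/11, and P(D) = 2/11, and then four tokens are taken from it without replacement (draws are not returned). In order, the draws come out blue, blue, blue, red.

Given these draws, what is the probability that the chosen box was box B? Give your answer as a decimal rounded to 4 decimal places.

Compute the likelihood of the observed sequence for each case: P(data | box A) = (7/9)(6/8)(5/7)(2/6) = 0.13889; P(data | box B) = (4/8)(3/7)(2/6)(4/5) = 0.057143; P(data | box C) = (4/5)(3/4)(2/3)(1/2) = 0.2; P(data | box D) = (5/9)(4/8)(3/7)(4/6) = 0.079365.
Weighting by the prior gives 3/11 · 0.13889 = 0.037879, 3/11 · 0.057143 = 0.015584, 3/11 · 0.2 = 0.054545, 2/11 · 0.079365 = 0.01443; these sum to 0.12244.
Hence P(box B | data) = (0.015584) / (0.12244) = 0.12728.

0.1273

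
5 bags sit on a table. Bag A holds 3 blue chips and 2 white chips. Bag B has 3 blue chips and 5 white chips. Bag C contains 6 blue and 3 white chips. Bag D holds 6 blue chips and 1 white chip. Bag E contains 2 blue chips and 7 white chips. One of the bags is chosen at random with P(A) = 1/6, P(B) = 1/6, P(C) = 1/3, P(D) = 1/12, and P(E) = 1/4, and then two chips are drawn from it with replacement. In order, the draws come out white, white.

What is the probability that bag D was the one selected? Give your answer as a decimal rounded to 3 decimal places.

0.006

Under each hypothesis, the probability of the observed sequence is: P(data | bag A) = (2/5)(2/5) = 0.16; P(data | bag B) = (5/8)(5/8) = 0.39062; P(data | bag C) = (3/9)(3/9) = 0.11111; P(data | bag D) = (1/7)(1/7) = 0.020408; P(data | bag E) = (7/9)(7/9) = 0.60494.
The prior-weighted likelihoods are 1/6 · 0.16 = 0.026667, 1/6 · 0.39062 = 0.065104, 1/3 · 0.11111 = 0.037037, 1/12 · 0.020408 = 0.0017007, 1/4 · 0.60494 = 0.15123; summing to 0.28174.
So P(bag D | data) = (0.0017007) / (0.28174) = 0.0060363.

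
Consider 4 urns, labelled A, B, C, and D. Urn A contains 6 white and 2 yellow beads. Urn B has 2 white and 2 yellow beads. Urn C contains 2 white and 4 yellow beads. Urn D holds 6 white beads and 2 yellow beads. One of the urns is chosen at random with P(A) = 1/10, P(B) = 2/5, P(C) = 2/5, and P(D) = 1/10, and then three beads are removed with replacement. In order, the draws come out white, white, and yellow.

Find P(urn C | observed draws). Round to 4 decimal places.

The likelihood of the observed sequence under each hypothesis: P(data | urn A) = (6/8)(6/8)(2/8) = 0.14062; P(data | urn B) = (2/4)(2/4)(2/4) = 0.125; P(data | urn C) = (2/6)(2/6)(4/6) = 0.074074; P(data | urn D) = (6/8)(6/8)(2/8) = 0.14062.
The prior-weighted likelihoods are 1/10 · 0.14062 = 0.014063, 2/5 · 0.125 = 0.05, 2/5 · 0.074074 = 0.02963, 1/10 · 0.14062 = 0.014063; summing to 0.10775.
Hence P(urn C | data) = (0.02963) / (0.10775) = 0.27497.

0.2750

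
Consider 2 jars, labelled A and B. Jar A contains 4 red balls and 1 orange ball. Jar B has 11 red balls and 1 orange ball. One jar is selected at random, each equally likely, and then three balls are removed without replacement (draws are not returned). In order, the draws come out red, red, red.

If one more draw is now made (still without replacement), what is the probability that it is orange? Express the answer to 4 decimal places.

0.2464

For each hypothesis, P(data | H) works out to: P(data | jar A) = (4/5)(3/4)(2/3) = 2/5; P(data | jar B) = (11/12)(10/11)(9/10) = 3/4.
The prior-weighted likelihoods are 1/2 · 2/5 = 1/5, 1/2 · 3/4 = 3/8; with total 23/40.
Normalising, the posterior is P(jar A | data) = 8/23, P(jar B | data) = 15/23.
So P(orange next | data) = Σ P(orange next | H) P(H | data) = (1/2)(8/23) + (1/9)(15/23) = 17/69.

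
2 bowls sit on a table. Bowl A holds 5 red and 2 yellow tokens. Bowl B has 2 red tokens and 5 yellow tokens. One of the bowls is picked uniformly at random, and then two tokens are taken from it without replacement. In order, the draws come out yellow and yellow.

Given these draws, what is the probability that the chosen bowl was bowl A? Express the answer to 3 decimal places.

0.091

The likelihood of the observed sequence under each hypothesis: P(data | bowl A) = (2/7)(1/6) = 1/21; P(data | bowl B) = (5/7)(4/6) = 10/21.
The prior-weighted likelihoods are 1/2 · 1/21 = 1/42, 1/2 · 10/21 = 5/21; these sum to 11/42.
So P(bowl A | data) = (1/42) / (11/42) = 1/11.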